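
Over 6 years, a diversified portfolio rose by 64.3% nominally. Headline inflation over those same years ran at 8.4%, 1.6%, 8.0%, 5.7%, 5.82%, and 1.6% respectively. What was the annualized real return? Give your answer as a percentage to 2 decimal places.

3.31%

Cumulative inflation factor: 1.084 × 1.016 × 1.080 × 1.057 × 1.0582 × 1.016 ≈ 1.35171.
Nominal growth factor: 1.64300. Real growth factor = 1.64300 / 1.35171 ≈ 1.21550.
Annualized: 1.21550^(1/6) − 1 ≈ 0.03306.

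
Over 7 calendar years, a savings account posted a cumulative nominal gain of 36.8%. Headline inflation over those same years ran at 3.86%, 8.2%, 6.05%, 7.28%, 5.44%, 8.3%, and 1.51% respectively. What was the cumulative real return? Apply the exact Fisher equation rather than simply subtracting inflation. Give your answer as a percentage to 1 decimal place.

Cumulative inflation factor: 1.0386 × 1.082 × 1.0605 × 1.0728 × 1.0544 × 1.083 × 1.0151 ≈ 1.48200.
Nominal growth factor: 1.36800. Real growth factor = 1.36800 / 1.48200 ≈ 0.92308.
Total real return ≈ -7.6922%.

-7.7%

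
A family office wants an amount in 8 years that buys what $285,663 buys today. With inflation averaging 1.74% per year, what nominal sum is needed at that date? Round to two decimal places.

$327,935.07

Cumulative price-level factor: (1+1.74%)^8 ≈ 1.1479787959.
Multiplying $285,663 by the price-level factor gives the future nominal sum.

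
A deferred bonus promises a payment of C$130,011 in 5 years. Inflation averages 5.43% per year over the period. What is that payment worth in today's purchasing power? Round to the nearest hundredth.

C$99,806.56

Price-level factor over 5 years: (1 + 5.43%)^5 ≈ 1.3026298701.
Purchasing power today: C$130,011 divided by that factor.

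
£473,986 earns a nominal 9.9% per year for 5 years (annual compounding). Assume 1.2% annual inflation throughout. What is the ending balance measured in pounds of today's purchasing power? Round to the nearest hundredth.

Nominal value at maturity: £473,986 × (1 + 9.9%)^5 ≈ £759,895.68.
Price-level factor over 5 years: (1 + 1.2%)^5 ≈ 1.0614573839.
The maturity value deflated by that factor is the answer in today's purchasing power.

£715,898.44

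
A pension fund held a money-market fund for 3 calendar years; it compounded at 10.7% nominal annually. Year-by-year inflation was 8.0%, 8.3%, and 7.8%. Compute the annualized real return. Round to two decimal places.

Cumulative inflation factor: 1.080 × 1.083 × 1.078 ≈ 1.26087.
Nominal growth factor: 1.35657. Real growth factor = 1.35657 / 1.26087 ≈ 1.07590.
Annualized: 1.07590^(1/3) − 1 ≈ 0.02469.

2.47%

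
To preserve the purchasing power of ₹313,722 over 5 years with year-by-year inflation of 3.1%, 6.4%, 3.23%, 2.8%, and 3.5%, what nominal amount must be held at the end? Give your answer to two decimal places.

₹377,993.79

Cumulative price-level factor: 1.031 × 1.064 × 1.0323 × 1.028 × 1.035 ≈ 1.2048685962.
Multiplying ₹313,722 by the price-level factor gives the future nominal sum.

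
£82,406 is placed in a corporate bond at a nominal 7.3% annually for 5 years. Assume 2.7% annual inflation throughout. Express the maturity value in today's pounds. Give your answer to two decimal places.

Nominal value at maturity: £82,406 × (1 + 7.3%)^5 ≈ £117,208.05.
Price-level factor over 5 years: (1 + 2.7%)^5 ≈ 1.1424895016.
Dividing the nominal maturity value by the price-level factor gives the value in today's money.

£102,590.05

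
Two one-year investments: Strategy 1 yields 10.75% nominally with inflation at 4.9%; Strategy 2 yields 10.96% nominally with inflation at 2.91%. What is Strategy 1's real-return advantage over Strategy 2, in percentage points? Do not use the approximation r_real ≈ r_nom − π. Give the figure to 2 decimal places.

-2.25

Strategy 1 real return: 1.1075/1.049 − 1 = 5.577%.
Strategy 2 real return: 1.1096/1.0291 − 1 = 7.822%.
Difference: 5.577 − 7.822 = -2.245 pp.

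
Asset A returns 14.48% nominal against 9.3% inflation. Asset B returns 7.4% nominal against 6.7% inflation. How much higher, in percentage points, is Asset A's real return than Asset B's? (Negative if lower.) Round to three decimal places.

Asset A real return: 1.1448/1.093 − 1 = 4.7392%.
Asset B real return: 1.074/1.067 − 1 = 0.6560%.
Difference: 4.7392 − 0.6560 = 4.0832 pp.

4.083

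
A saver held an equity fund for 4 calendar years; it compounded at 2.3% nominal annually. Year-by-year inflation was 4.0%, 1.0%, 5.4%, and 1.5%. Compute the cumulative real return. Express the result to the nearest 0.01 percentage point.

-2.54%

Cumulative inflation factor: 1.040 × 1.010 × 1.054 × 1.015 ≈ 1.12373.
Nominal growth factor: 1.09522. Real growth factor = 1.09522 / 1.12373 ≈ 0.97463.
Total real return ≈ -2.5367%.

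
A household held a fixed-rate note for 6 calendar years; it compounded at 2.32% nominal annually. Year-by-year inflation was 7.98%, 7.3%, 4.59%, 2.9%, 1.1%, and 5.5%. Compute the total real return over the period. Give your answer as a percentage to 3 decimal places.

-13.720%

Cumulative inflation factor: 1.0798 × 1.073 × 1.0459 × 1.029 × 1.011 × 1.055 ≈ 1.33000.
Nominal growth factor: 1.14753. Real growth factor = 1.14753 / 1.33000 ≈ 0.86280.
Total real return ≈ -13.7198%.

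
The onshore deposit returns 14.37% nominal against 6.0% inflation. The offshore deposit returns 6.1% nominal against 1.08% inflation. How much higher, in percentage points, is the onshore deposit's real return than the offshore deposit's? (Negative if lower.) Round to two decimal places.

2.93

The onshore deposit real return: 1.1437/1.060 − 1 = 7.896%.
The offshore deposit real return: 1.061/1.0108 − 1 = 4.966%.
Difference: 7.896 − 4.966 = 2.930 pp.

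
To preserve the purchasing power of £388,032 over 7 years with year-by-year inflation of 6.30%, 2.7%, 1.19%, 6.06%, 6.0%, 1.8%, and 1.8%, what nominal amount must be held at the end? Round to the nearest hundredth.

Cumulative price-level factor: 1.0630 × 1.027 × 1.0119 × 1.0606 × 1.060 × 1.018 × 1.018 ≈ 1.2870468265.
The nominal amount required is £388,032 scaled up by that factor.

£499,415.35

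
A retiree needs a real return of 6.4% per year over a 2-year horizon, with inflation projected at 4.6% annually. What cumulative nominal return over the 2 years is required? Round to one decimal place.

Required annual nominal rate: (1+6.4%)(1+4.6%) − 1 = 11.2944%.
Cumulative over 2 years: (1 + 0.112944)^2 − 1 ≈ 0.23864.

23.9%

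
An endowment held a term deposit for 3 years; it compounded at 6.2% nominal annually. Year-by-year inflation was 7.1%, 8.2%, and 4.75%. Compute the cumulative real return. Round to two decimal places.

Cumulative inflation factor: 1.071 × 1.082 × 1.0475 ≈ 1.21387.
Nominal growth factor: 1.19777. Real growth factor = 1.19777 / 1.21387 ≈ 0.98674.
Total real return ≈ -1.3260%.

-1.33%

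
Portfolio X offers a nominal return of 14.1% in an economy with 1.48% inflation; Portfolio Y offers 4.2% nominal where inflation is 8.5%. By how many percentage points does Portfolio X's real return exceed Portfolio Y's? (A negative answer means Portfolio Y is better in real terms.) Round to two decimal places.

16.40

Portfolio X real return: 1.141/1.0148 − 1 = 12.436%.
Portfolio Y real return: 1.042/1.085 − 1 = -3.963%.
Difference: 12.436 − (-3.963) = 16.399 pp.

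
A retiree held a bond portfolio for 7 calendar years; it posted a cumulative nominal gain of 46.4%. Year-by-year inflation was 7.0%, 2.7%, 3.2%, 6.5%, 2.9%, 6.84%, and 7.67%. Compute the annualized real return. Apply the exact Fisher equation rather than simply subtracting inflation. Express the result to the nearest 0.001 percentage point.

0.340%

Cumulative inflation factor: 1.070 × 1.027 × 1.032 × 1.065 × 1.029 × 1.0684 × 1.0767 ≈ 1.42964.
Nominal growth factor: 1.46400. Real growth factor = 1.46400 / 1.42964 ≈ 1.02403.
Annualized: 1.02403^(1/7) − 1 ≈ 0.00340.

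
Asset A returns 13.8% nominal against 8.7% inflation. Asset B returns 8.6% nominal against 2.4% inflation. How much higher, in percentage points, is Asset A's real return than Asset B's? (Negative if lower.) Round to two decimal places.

Asset A real return: 1.138/1.087 − 1 = 4.692%.
Asset B real return: 1.086/1.024 − 1 = 6.055%.
Difference: 4.692 − 6.055 = -1.363 pp.

-1.36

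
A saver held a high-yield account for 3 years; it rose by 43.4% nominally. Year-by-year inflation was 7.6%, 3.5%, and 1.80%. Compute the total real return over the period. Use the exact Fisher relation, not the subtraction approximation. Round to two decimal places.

26.49%

Cumulative inflation factor: 1.076 × 1.035 × 1.0180 ≈ 1.13371.
Nominal growth factor: 1.43400. Real growth factor = 1.43400 / 1.13371 ≈ 1.26488.
Total real return ≈ 26.4878%.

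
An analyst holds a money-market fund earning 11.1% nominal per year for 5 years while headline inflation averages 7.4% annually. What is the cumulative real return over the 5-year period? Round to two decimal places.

The annual real rate is (1+11.1%)/(1+7.4%) − 1 = 3.4451%.
Compounded over 5 years: (1 + 0.034451)^5 − 1 ≈ 0.18454.

18.45%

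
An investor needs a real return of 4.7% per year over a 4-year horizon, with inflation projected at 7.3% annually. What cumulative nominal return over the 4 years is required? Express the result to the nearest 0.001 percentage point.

59.289%

Required annual nominal rate: (1+4.7%)(1+7.3%) − 1 = 12.3431%.
Cumulative over 4 years: (1 + 0.123431)^4 − 1 ≈ 0.59289.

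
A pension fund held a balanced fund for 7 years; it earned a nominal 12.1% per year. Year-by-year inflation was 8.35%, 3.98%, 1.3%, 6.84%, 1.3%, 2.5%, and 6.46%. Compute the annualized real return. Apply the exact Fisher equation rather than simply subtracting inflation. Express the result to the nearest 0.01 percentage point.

Cumulative inflation factor: 1.0835 × 1.0398 × 1.013 × 1.0684 × 1.013 × 1.025 × 1.0646 ≈ 1.34785.
Nominal growth factor: 2.22454. Real growth factor = 2.22454 / 1.34785 ≈ 1.65043.
Annualized: 1.65043^(1/7) − 1 ≈ 0.07420.

7.42%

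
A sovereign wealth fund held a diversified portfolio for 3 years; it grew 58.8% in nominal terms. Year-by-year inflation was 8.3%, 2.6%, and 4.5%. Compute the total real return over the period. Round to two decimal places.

36.76%

Cumulative inflation factor: 1.083 × 1.026 × 1.045 ≈ 1.16116.
Nominal growth factor: 1.58800. Real growth factor = 1.58800 / 1.16116 ≈ 1.36760.
Total real return ≈ 36.7598%.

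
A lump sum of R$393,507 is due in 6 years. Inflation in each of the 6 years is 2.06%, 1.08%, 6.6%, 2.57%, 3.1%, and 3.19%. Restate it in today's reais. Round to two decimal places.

Price-level factor over 6 years: 1.0206 × 1.0108 × 1.066 × 1.0257 × 1.031 × 1.0319 ≈ 1.2000369961.
Purchasing power today: R$393,507 divided by that factor.

R$327,912.39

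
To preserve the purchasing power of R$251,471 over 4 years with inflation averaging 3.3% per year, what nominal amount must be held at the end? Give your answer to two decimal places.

Cumulative price-level factor: (1+3.3%)^4 ≈ 1.1386789339.
Multiplying R$251,471 by the price-level factor gives the future nominal sum.

R$286,344.73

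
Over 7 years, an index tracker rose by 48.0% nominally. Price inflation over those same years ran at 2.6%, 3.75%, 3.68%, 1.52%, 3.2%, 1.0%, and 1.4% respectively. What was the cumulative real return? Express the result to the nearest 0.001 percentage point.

24.980%

Cumulative inflation factor: 1.026 × 1.0375 × 1.0368 × 1.0152 × 1.032 × 1.010 × 1.014 ≈ 1.18419.
Nominal growth factor: 1.48000. Real growth factor = 1.48000 / 1.18419 ≈ 1.24980.
Total real return ≈ 24.9800%.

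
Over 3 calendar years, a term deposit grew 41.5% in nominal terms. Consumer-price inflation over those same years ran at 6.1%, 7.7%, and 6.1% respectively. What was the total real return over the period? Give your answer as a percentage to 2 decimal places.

Cumulative inflation factor: 1.061 × 1.077 × 1.061 ≈ 1.21240.
Nominal growth factor: 1.41500. Real growth factor = 1.41500 / 1.21240 ≈ 1.16711.
Total real return ≈ 16.7105%.

16.71%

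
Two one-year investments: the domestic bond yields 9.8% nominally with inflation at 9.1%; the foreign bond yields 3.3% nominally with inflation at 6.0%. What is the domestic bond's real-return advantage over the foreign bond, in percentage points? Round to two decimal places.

3.19

The domestic bond real return: 1.098/1.091 − 1 = 0.642%.
The foreign bond real return: 1.033/1.060 − 1 = -2.547%.
Difference: 0.642 − (-2.547) = 3.189 pp.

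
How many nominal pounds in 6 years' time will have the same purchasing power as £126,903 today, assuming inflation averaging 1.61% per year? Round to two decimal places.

£139,665.97

Cumulative price-level factor: (1+1.61%)^6 ≈ 1.1005726300.
Multiplying £126,903 by the price-level factor gives the future nominal sum.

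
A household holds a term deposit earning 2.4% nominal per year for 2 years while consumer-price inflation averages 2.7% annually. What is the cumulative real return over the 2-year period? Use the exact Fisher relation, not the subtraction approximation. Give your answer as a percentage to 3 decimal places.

The annual real rate is (1+2.4%)/(1+2.7%) − 1 = -0.2921%.
Compounded over 2 years: (1 + -0.002921)^2 − 1 ≈ -0.00583.

-0.583%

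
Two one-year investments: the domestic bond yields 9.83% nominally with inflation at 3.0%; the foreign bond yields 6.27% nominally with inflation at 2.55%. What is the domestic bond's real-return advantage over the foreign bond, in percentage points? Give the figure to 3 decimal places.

The domestic bond real return: 1.0983/1.030 − 1 = 6.6311%.
The foreign bond real return: 1.0627/1.0255 − 1 = 3.6275%.
Difference: 6.6311 − 3.6275 = 3.0036 pp.

3.004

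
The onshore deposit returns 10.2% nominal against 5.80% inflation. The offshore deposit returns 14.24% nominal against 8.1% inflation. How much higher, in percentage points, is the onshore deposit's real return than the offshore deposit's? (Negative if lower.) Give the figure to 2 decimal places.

-1.52

The onshore deposit real return: 1.102/1.0580 − 1 = 4.159%.
The offshore deposit real return: 1.1424/1.081 − 1 = 5.680%.
Difference: 4.159 − 5.680 = -1.521 pp.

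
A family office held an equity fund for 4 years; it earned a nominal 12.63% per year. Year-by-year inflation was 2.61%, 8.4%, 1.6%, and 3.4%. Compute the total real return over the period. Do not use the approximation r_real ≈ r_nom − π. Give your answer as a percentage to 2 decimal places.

Cumulative inflation factor: 1.0261 × 1.084 × 1.016 × 1.034 ≈ 1.16851.
Nominal growth factor: 1.60922. Real growth factor = 1.60922 / 1.16851 ≈ 1.37716.
Total real return ≈ 37.7156%.

37.72%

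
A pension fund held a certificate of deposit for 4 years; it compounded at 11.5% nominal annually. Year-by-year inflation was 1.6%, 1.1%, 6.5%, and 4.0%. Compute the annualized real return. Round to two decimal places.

Cumulative inflation factor: 1.016 × 1.011 × 1.065 × 1.040 ≈ 1.13770.
Nominal growth factor: 1.54561. Real growth factor = 1.54561 / 1.13770 ≈ 1.35854.
Annualized: 1.35854^(1/4) − 1 ≈ 0.07961.

7.96%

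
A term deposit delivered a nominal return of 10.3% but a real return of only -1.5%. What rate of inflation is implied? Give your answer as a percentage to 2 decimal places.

11.98%

From (1+r_nom) = (1+r_real)(1+π), we get 1+π = (1 + 10.3%)/(1 − 1.5%) = 1.103/0.985 ≈ 1.11980.
So π ≈ 11.9797%.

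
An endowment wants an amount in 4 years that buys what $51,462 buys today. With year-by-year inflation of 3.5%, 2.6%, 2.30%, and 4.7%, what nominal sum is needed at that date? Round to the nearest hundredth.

$58,532.45

Cumulative price-level factor: 1.035 × 1.026 × 1.0230 × 1.047 ≈ 1.1373916247.
The nominal amount required is $51,462 scaled up by that factor.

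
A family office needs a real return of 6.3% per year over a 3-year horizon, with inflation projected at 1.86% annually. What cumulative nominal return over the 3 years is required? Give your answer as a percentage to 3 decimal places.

Required annual nominal rate: (1+6.3%)(1+1.86%) − 1 = 8.27718%.
Cumulative over 3 years: (1 + 0.0827718)^3 − 1 ≈ 0.26944.

26.944%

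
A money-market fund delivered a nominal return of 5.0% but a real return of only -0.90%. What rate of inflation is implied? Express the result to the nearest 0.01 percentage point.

5.95%

From (1+r_nom) = (1+r_real)(1+π), we get 1+π = (1 + 5.0%)/(1 − 0.90%) = 1.050/0.9910 ≈ 1.05954.
So π ≈ 5.9536%.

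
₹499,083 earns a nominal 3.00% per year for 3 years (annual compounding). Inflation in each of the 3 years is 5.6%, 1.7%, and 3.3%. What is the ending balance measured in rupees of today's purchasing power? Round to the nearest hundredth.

₹491,585.72

Nominal value at maturity: ₹499,083 × (1 + 3.00%)^3 ≈ ₹545,361.47.
Price-level factor over 3 years: 1.056 × 1.017 × 1.033 = 1.109392416.
The maturity value deflated by that factor is the answer in today's purchasing power.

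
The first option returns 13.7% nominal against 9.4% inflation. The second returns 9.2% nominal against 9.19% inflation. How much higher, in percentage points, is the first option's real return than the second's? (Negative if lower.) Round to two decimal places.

3.92

The first option real return: 1.137/1.094 − 1 = 3.931%.
The second real return: 1.092/1.0919 − 1 = 0.009%.
Difference: 3.931 − 0.009 = 3.922 pp.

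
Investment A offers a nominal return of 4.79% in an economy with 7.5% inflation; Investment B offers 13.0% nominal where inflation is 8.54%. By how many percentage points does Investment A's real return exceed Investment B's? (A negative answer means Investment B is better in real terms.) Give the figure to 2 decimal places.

-6.63

Investment A real return: 1.0479/1.075 − 1 = -2.521%.
Investment B real return: 1.130/1.0854 − 1 = 4.109%.
Difference: -2.521 − 4.109 = -6.630 pp.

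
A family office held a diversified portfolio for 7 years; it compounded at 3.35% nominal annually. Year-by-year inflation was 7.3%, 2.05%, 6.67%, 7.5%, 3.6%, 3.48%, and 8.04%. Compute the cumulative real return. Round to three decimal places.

-13.402%

Cumulative inflation factor: 1.073 × 1.0205 × 1.0667 × 1.075 × 1.036 × 1.0348 × 1.0804 ≈ 1.45433.
Nominal growth factor: 1.25943. Real growth factor = 1.25943 / 1.45433 ≈ 0.86598.
Total real return ≈ -13.4017%.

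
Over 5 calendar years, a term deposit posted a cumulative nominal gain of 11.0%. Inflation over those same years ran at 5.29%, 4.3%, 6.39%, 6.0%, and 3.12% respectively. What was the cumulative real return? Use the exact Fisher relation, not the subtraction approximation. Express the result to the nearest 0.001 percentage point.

Cumulative inflation factor: 1.0529 × 1.043 × 1.0639 × 1.060 × 1.0312 ≈ 1.27709.
Nominal growth factor: 1.11000. Real growth factor = 1.11000 / 1.27709 ≈ 0.86916.
Total real return ≈ -13.0836%.

-13.084%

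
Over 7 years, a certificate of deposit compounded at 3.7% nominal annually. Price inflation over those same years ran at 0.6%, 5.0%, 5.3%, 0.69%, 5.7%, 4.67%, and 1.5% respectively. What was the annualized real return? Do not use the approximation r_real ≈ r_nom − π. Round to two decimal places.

Cumulative inflation factor: 1.006 × 1.050 × 1.053 × 1.0069 × 1.057 × 1.0467 × 1.015 ≈ 1.25767.
Nominal growth factor: 1.28959. Real growth factor = 1.28959 / 1.25767 ≈ 1.02538.
Annualized: 1.02538^(1/7) − 1 ≈ 0.00359.

0.36%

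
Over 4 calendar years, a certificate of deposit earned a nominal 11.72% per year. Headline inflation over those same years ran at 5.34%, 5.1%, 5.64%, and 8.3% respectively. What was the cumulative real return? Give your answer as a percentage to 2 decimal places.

22.99%

Cumulative inflation factor: 1.0534 × 1.051 × 1.0564 × 1.083 ≈ 1.26664.
Nominal growth factor: 1.55784. Real growth factor = 1.55784 / 1.26664 ≈ 1.22990.
Total real return ≈ 22.9903%.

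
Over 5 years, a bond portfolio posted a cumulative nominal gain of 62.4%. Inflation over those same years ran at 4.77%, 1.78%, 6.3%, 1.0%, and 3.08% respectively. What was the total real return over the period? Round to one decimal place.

Cumulative inflation factor: 1.0477 × 1.0178 × 1.063 × 1.010 × 1.0308 ≈ 1.18013.
Nominal growth factor: 1.62400. Real growth factor = 1.62400 / 1.18013 ≈ 1.37612.
Total real return ≈ 37.6124%.

37.6%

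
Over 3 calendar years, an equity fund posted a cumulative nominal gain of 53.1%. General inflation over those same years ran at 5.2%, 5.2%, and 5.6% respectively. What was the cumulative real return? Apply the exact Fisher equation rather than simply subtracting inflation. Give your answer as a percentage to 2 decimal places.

31.00%

Cumulative inflation factor: 1.052 × 1.052 × 1.056 ≈ 1.16868.
Nominal growth factor: 1.53100. Real growth factor = 1.53100 / 1.16868 ≈ 1.31003.
Total real return ≈ 31.0026%.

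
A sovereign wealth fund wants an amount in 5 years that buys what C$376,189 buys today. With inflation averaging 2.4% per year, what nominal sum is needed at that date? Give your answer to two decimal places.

C$423,551.16

Cumulative price-level factor: (1+2.4%)^5 ≈ 1.1258999068.
The nominal amount required is C$376,189 scaled up by that factor.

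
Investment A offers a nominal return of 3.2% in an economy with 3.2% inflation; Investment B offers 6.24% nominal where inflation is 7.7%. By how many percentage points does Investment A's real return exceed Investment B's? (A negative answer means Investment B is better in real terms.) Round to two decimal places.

Investment A real return: 1.032/1.032 − 1 = 0.000%.
Investment B real return: 1.0624/1.077 − 1 = -1.356%.
Difference: 0.000 − (-1.356) = 1.356 pp.

1.36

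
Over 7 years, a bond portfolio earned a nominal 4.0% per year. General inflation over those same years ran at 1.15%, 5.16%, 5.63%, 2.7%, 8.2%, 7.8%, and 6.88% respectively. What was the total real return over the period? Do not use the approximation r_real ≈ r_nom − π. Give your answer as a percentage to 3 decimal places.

Cumulative inflation factor: 1.0115 × 1.0516 × 1.0563 × 1.027 × 1.082 × 1.078 × 1.0688 ≈ 1.43852.
Nominal growth factor: 1.31593. Real growth factor = 1.31593 / 1.43852 ≈ 0.91478.
Total real return ≈ -8.5220%.

-8.522%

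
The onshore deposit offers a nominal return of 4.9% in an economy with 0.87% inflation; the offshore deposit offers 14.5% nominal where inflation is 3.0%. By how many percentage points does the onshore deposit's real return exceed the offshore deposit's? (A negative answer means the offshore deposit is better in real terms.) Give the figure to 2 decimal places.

The onshore deposit real return: 1.049/1.0087 − 1 = 3.995%.
The offshore deposit real return: 1.145/1.030 − 1 = 11.165%.
Difference: 3.995 − 11.165 = -7.170 pp.

-7.17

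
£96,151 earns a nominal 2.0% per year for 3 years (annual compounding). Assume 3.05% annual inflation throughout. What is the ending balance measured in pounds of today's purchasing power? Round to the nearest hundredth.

£93,241.73

Nominal value at maturity: £96,151 × (1 + 2.0%)^3 ≈ £102,036.21.
Price-level factor over 3 years: (1 + 3.05%)^3 ≈ 1.0943191226.
Dividing the nominal maturity value by the price-level factor gives the value in today's money.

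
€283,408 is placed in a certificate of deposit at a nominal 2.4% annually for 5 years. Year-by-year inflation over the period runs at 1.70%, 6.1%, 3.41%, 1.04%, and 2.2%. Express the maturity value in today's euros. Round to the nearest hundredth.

Nominal value at maturity: €283,408 × (1 + 2.4%)^5 ≈ €319,089.04.
Price-level factor over 5 years: 1.0170 × 1.061 × 1.0341 × 1.0104 × 1.022 ≈ 1.1522404261.
The maturity value deflated by that factor is the answer in today's purchasing power.

€276,929.22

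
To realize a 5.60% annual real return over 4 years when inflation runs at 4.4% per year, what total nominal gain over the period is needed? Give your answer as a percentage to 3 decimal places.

47.726%

Required annual nominal rate: (1+5.60%)(1+4.4%) − 1 = 10.2464%.
Cumulative over 4 years: (1 + 0.102464)^4 − 1 ≈ 0.47726.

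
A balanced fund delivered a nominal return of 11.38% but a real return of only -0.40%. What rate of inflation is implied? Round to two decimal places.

From (1+r_nom) = (1+r_real)(1+π), we get 1+π = (1 + 11.38%)/(1 − 0.40%) = 1.1138/0.9960 ≈ 1.11827.
So π ≈ 11.8273%.

11.83%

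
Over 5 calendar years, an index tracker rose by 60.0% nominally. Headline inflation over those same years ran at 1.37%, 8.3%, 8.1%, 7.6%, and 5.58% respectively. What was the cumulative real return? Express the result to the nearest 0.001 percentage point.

18.676%

Cumulative inflation factor: 1.0137 × 1.083 × 1.081 × 1.076 × 1.0558 ≈ 1.34821.
Nominal growth factor: 1.60000. Real growth factor = 1.60000 / 1.34821 ≈ 1.18676.
Total real return ≈ 18.6759%.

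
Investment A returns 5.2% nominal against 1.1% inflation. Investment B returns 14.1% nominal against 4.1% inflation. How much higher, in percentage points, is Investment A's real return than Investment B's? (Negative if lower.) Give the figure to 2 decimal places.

-5.55

Investment A real return: 1.052/1.011 − 1 = 4.055%.
Investment B real return: 1.141/1.041 − 1 = 9.606%.
Difference: 4.055 − 9.606 = -5.551 pp.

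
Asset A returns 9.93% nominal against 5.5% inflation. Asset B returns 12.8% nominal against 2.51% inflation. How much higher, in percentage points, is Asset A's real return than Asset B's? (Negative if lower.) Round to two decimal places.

Asset A real return: 1.0993/1.055 − 1 = 4.199%.
Asset B real return: 1.128/1.0251 − 1 = 10.038%.
Difference: 4.199 − 10.038 = -5.839 pp.

-5.84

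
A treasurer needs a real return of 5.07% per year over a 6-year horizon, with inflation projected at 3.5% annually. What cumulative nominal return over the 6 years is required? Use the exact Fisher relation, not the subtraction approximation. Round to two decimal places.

Required annual nominal rate: (1+5.07%)(1+3.5%) − 1 = 8.74745%.
Cumulative over 6 years: (1 + 0.0874745)^6 − 1 ≈ 0.65392.

65.39%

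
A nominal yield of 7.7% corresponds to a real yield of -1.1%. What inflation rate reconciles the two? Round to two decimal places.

8.90%

From (1+r_nom) = (1+r_real)(1+π), we get 1+π = (1 + 7.7%)/(1 − 1.1%) = 1.077/0.989 ≈ 1.08898.
So π ≈ 8.8979%.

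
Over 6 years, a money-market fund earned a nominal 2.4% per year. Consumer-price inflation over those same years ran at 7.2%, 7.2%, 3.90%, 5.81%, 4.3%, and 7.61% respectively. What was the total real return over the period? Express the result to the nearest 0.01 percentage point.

-18.69%

Cumulative inflation factor: 1.072 × 1.072 × 1.0390 × 1.0581 × 1.043 × 1.0761 ≈ 1.41798.
Nominal growth factor: 1.15292. Real growth factor = 1.15292 / 1.41798 ≈ 0.81308.
Total real return ≈ -18.6924%.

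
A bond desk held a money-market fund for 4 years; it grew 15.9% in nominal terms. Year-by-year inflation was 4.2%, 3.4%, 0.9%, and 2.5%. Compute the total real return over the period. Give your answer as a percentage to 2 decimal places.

Cumulative inflation factor: 1.042 × 1.034 × 1.009 × 1.025 ≈ 1.11430.
Nominal growth factor: 1.15900. Real growth factor = 1.15900 / 1.11430 ≈ 1.04011.
Total real return ≈ 4.0112%.

4.01%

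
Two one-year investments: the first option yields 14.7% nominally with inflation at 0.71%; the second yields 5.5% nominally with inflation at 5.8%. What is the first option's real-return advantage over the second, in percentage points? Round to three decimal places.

The first option real return: 1.147/1.0071 − 1 = 13.8914%.
The second real return: 1.055/1.058 − 1 = -0.2836%.
Difference: 13.8914 − (-0.2836) = 14.1750 pp.

14.175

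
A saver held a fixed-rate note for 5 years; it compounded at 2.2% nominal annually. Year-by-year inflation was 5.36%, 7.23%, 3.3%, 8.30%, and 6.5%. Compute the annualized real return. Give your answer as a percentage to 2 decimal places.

Cumulative inflation factor: 1.0536 × 1.0723 × 1.033 × 1.0830 × 1.065 ≈ 1.34608.
Nominal growth factor: 1.11495. Real growth factor = 1.11495 / 1.34608 ≈ 0.82829.
Annualized: 0.82829^(1/5) − 1 ≈ -0.03698.

-3.70%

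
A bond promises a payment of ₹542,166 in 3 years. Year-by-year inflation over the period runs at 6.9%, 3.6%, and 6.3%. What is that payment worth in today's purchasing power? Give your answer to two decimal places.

Price-level factor over 3 years: 1.069 × 1.036 × 1.063 = 1.177255492.
Purchasing power today: ₹542,166 divided by that factor.

₹460,533.85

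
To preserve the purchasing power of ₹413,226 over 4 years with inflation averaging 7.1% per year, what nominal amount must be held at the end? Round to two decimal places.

₹543,682.71

Cumulative price-level factor: (1+7.1%)^4 ≈ 1.3157030557.
The nominal amount required is ₹413,226 scaled up by that factor.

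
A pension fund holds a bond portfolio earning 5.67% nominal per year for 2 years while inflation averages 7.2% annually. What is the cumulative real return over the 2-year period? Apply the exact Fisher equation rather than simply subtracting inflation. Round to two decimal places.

-2.83%

The annual real rate is (1+5.67%)/(1+7.2%) − 1 = -1.4272%.
Compounded over 2 years: (1 + -0.014272)^2 − 1 ≈ -0.02834.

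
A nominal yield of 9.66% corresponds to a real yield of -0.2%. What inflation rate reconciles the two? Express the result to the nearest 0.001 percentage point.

From (1+r_nom) = (1+r_real)(1+π), we get 1+π = (1 + 9.66%)/(1 − 0.2%) = 1.0966/0.998 ≈ 1.09880.
So π ≈ 9.8798%.

9.880%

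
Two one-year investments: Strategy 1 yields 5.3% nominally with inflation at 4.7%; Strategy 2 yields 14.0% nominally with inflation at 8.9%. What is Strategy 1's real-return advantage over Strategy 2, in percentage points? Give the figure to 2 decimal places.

Strategy 1 real return: 1.053/1.047 − 1 = 0.573%.
Strategy 2 real return: 1.140/1.089 − 1 = 4.683%.
Difference: 0.573 − 4.683 = -4.110 pp.

-4.11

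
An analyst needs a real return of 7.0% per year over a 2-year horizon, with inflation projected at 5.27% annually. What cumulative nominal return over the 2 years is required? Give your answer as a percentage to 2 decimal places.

26.88%

Required annual nominal rate: (1+7.0%)(1+5.27%) − 1 = 12.6389%.
Cumulative over 2 years: (1 + 0.126389)^2 − 1 ≈ 0.26875.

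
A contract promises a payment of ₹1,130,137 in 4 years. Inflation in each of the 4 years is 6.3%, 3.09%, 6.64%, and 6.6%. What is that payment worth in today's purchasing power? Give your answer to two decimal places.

₹907,201.89

Price-level factor over 4 years: 1.063 × 1.0309 × 1.0664 × 1.066 ≈ 1.2457392417.
Purchasing power today: ₹1,130,137 divided by that factor.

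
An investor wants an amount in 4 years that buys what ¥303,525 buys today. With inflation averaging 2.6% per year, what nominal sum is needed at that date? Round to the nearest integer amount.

Cumulative price-level factor: (1+2.6%)^4 ≈ 1.1081267610.
The nominal amount required is ¥303,525 scaled up by that factor.

¥336,344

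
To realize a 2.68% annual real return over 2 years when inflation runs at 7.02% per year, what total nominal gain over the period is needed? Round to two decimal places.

20.75%

Required annual nominal rate: (1+2.68%)(1+7.02%) − 1 = 9.888136%.
Cumulative over 2 years: (1 + 0.09888136)^2 − 1 ≈ 0.20754.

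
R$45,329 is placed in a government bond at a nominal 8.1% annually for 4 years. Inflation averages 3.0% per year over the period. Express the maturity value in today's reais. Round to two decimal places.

Nominal value at maturity: R$45,329 × (1 + 8.1%)^4 ≈ R$61,898.33.
Price-level factor over 4 years: (1 + 3.0%)^4 = 1.12550881.
Dividing the nominal maturity value by the price-level factor gives the value in today's money.

R$54,995.86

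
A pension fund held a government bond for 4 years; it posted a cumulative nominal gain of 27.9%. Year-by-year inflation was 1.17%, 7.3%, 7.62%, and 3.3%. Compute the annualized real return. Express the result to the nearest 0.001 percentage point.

1.463%

Cumulative inflation factor: 1.0117 × 1.073 × 1.0762 × 1.033 ≈ 1.20683.
Nominal growth factor: 1.27900. Real growth factor = 1.27900 / 1.20683 ≈ 1.05980.
Annualized: 1.05980^(1/4) − 1 ≈ 0.01463.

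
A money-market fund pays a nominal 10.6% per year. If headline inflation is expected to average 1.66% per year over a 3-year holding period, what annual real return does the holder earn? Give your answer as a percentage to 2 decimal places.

8.79%

With constant rates the annual real return is the same each year: (1+10.6%)/(1+1.66%) − 1 = 0.08794.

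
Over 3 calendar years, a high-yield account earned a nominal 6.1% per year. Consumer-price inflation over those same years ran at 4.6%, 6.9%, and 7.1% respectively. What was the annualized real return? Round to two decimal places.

Cumulative inflation factor: 1.046 × 1.069 × 1.071 ≈ 1.19756.
Nominal growth factor: 1.19439. Real growth factor = 1.19439 / 1.19756 ≈ 0.99735.
Annualized: 0.99735^(1/3) − 1 ≈ -0.00088.

-0.09%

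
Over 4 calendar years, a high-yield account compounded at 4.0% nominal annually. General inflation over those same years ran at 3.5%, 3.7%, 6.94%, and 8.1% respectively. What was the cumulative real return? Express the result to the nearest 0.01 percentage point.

-5.71%

Cumulative inflation factor: 1.035 × 1.037 × 1.0694 × 1.081 ≈ 1.24075.
Nominal growth factor: 1.16986. Real growth factor = 1.16986 / 1.24075 ≈ 0.94286.
Total real return ≈ -5.7137%.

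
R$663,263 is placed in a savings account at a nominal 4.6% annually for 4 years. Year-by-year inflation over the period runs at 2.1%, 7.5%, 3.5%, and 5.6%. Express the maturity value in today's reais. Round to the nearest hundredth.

R$661,872.04

Nominal value at maturity: R$663,263 × (1 + 4.6%)^4 ≈ R$793,985.39.
Price-level factor over 4 years: 1.021 × 1.075 × 1.035 × 1.056 = 1.199605572.
Dividing the nominal maturity value by the price-level factor gives the value in today's money.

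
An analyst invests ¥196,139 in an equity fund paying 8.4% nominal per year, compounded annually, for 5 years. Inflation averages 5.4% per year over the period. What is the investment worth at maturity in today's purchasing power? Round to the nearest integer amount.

Nominal value at maturity: ¥196,139 × (1 + 8.4%)^5 ≈ ¥293,569.
Price-level factor over 5 years: (1 + 5.4%)^5 ≈ 1.3007776144.
The maturity value deflated by that factor is the answer in today's purchasing power.

¥225,687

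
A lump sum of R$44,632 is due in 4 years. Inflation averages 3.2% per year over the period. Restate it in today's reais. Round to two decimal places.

R$39,348.44

Price-level factor over 4 years: (1 + 3.2%)^4 ≈ 1.1342761206.
Purchasing power today: R$44,632 divided by that factor.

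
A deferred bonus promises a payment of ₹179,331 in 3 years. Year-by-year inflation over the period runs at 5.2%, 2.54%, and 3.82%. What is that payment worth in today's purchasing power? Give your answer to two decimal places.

₹160,127.27

Price-level factor over 3 years: 1.052 × 1.0254 × 1.0382 ≈ 1.1199279346.
Purchasing power today: ₹179,331 divided by that factor.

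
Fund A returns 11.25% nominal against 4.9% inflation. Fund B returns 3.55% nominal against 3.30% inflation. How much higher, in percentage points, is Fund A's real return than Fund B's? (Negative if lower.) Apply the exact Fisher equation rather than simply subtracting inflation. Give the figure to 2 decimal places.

Fund A real return: 1.1125/1.049 − 1 = 6.053%.
Fund B real return: 1.0355/1.0330 − 1 = 0.242%.
Difference: 6.053 − 0.242 = 5.811 pp.

5.81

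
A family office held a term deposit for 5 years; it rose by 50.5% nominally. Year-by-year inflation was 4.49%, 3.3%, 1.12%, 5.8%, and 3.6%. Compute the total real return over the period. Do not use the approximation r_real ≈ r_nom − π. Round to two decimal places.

Cumulative inflation factor: 1.0449 × 1.033 × 1.0112 × 1.058 × 1.036 ≈ 1.19635.
Nominal growth factor: 1.50500. Real growth factor = 1.50500 / 1.19635 ≈ 1.25800.
Total real return ≈ 25.7995%.

25.80%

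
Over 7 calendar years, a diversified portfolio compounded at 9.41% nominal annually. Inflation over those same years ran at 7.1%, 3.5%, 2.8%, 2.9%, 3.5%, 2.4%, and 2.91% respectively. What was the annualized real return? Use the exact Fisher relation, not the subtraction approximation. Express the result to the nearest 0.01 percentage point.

Cumulative inflation factor: 1.071 × 1.035 × 1.028 × 1.029 × 1.035 × 1.024 × 1.0291 ≈ 1.27890.
Nominal growth factor: 1.87672. Real growth factor = 1.87672 / 1.27890 ≈ 1.46745.
Annualized: 1.46745^(1/7) − 1 ≈ 0.05632.

5.63%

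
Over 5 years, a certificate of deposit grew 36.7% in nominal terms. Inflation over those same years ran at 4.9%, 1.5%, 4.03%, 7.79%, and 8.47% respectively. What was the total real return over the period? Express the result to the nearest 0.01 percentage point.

5.56%

Cumulative inflation factor: 1.049 × 1.015 × 1.0403 × 1.0779 × 1.0847 ≈ 1.29506.
Nominal growth factor: 1.36700. Real growth factor = 1.36700 / 1.29506 ≈ 1.05555.
Total real return ≈ 5.5554%.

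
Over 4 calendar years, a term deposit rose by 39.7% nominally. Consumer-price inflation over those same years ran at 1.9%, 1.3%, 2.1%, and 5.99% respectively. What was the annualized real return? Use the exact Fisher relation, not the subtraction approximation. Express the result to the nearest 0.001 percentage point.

5.750%

Cumulative inflation factor: 1.019 × 1.013 × 1.021 × 1.0599 ≈ 1.11705.
Nominal growth factor: 1.39700. Real growth factor = 1.39700 / 1.11705 ≈ 1.25061.
Annualized: 1.25061^(1/4) − 1 ≈ 0.05750.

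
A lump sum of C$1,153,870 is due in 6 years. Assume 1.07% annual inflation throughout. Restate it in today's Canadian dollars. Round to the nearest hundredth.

Price-level factor over 6 years: (1 + 1.07%)^6 ≈ 1.0659420483.
Purchasing power today: C$1,153,870 divided by that factor.

C$1,082,488.49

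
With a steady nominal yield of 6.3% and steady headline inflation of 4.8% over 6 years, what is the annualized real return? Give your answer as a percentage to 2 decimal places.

1.43%

With constant rates the annual real return is the same each year: (1+6.3%)/(1+4.8%) − 1 = 0.01431.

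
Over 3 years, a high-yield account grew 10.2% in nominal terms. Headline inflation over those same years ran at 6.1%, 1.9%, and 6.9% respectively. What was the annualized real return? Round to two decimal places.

Cumulative inflation factor: 1.061 × 1.019 × 1.069 ≈ 1.15576.
Nominal growth factor: 1.10200. Real growth factor = 1.10200 / 1.15576 ≈ 0.95349.
Annualized: 0.95349^(1/3) − 1 ≈ -0.01575.

-1.58%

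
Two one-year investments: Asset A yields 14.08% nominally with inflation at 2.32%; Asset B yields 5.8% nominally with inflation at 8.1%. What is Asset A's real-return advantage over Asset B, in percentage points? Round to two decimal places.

13.62

Asset A real return: 1.1408/1.0232 − 1 = 11.493%.
Asset B real return: 1.058/1.081 − 1 = -2.128%.
Difference: 11.493 − (-2.128) = 13.621 pp.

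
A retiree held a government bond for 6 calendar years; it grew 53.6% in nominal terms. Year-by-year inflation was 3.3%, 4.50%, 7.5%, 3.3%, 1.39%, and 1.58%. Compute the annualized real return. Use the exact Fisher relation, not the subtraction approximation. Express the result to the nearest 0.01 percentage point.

Cumulative inflation factor: 1.033 × 1.0450 × 1.075 × 1.033 × 1.0139 × 1.0158 ≈ 1.23461.
Nominal growth factor: 1.53600. Real growth factor = 1.53600 / 1.23461 ≈ 1.24412.
Annualized: 1.24412^(1/6) − 1 ≈ 0.03708.

3.71%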